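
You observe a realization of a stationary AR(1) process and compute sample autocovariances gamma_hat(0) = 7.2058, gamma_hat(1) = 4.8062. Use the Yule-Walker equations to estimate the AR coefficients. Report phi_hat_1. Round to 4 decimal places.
\hat\phi_{1} = 0.6670

The Yule-Walker equations for an AR(p) process read, in matrix form,
  Gamma_p phi = r_p,   with   (Gamma_p)_{ij} = gamma(|i - j|),
                       (r_p)_i = gamma(i),   i,j = 1..p.
Substitute the sample gammas (Toeplitz matrix and right-hand side of size 1):
  Gamma_p = [[7.2058]]
  r_p     = [4.8062]
With p = 1 this is the single equation gamma(0) phi_1 = gamma(1):
  phi_hat_1 = gamma(1) / gamma(0) = 4.8062 / 7.2058 = 0.6670.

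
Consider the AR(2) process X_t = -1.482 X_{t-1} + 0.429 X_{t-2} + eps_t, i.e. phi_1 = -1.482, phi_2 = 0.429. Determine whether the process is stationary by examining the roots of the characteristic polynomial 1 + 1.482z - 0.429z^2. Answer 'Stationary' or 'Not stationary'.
\text{Not stationary}

The AR(p) characteristic polynomial is P(z) = 1 + 1.482z - 0.429z^2.
Stationarity requires all roots to lie outside the unit circle, i.e. |z| > 1 for every root.
Set 1 + (1.482) z + (-0.429) z^2 = 0, i.e. a z^2 + b z + c = 0 with a = -0.429, b = 1.482, c = 1.
Discriminant D = b^2 - 4ac = (1.482)^2 - 4*(-0.429)*1 = 2.196324 - (-1.716) = 3.912324.
D >= 0, so the roots are real: z = (-b +/- sqrt(D)) / (2a) = (-1.482 +/- 1.97796) / (-0.858).
  z_1 = (-1.482 + 1.97796) / (-0.858) = -0.578,   |z_1| = 0.578.
  z_2 = (-1.482 - 1.97796) / (-0.858) = 4.0326,   |z_2| = 4.0326.
Moduli of all roots: 0.5780, 4.0326.
All moduli strictly greater than 1? No.
Verdict: Not stationary.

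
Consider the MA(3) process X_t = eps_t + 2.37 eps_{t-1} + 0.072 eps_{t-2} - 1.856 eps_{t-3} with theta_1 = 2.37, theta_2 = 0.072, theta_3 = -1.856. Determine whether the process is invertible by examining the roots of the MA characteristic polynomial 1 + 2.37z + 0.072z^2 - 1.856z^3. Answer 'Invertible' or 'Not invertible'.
\text{Not invertible}

The MA(q) characteristic polynomial is P(z) = 1 + 2.37z + 0.072z^2 - 1.856z^3.
Invertibility requires all roots to lie outside the unit circle, i.e. |z| > 1 for every root.
Degree 3: look for a simple real root z0 first, then factor out (1 - z/z0) and solve the remaining quadratic.
Testing z0 = -0.625: P(-0.625) = 1 + (2.37)(-0.625) + (0.072)(-0.625)^2 + (-1.856)(-0.625)^3
  = 1 + (-1.48125) + (0.028125) + (0.453125) = 0.  So z_0 = -0.625 is a root, |z_0| = 0.625.
Divide out the factor (1 + 1.6 z) = (1 - z/z0) (since 1/z0 = -1.6):
  P(z) = (1 + 1.6 z)(1 + (0.77) z + (-1.16) z^2)
  [check: z-coef 0.77 - (-1.6) = 2.37; z^2-coef -1.16 - (-1.6)(0.77) = 0.072; z^3-coef -(-1.6)(-1.16) = -1.856.]
Remaining roots from the quadratic factor 1 + (0.77) z + (-1.16) z^2:
  Set 1 + (0.77) z + (-1.16) z^2 = 0, i.e. a z^2 + b z + c = 0 with a = -1.16, b = 0.77, c = 1.
  Discriminant D = b^2 - 4ac = (0.77)^2 - 4*(-1.16)*1 = 0.5929 - (-4.64) = 5.2329.
  D >= 0, so the roots are real: z = (-b +/- sqrt(D)) / (2a) = (-0.77 +/- 2.287553) / (-2.32).
    z_1 = (-0.77 + 2.287553) / (-2.32) = -0.6541,   |z_1| = 0.6541.
    z_2 = (-0.77 - 2.287553) / (-2.32) = 1.3179,   |z_2| = 1.3179.
Moduli of all roots: 0.6250, 0.6541, 1.3179.
All moduli strictly greater than 1? No.
Verdict: Not invertible.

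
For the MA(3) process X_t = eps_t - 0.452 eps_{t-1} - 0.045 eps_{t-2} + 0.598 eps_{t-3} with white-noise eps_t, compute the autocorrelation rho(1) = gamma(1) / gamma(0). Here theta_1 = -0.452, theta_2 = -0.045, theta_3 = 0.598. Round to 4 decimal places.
\rho(1) = -0.2932

For an MA(q) process with theta_0 = 1, the autocovariance is
  gamma(k) = sigma^2 * sum_{i=0..q-k} theta_i * theta_{i+k},
and rho(k) = gamma(k) / gamma(0). Sigma^2 cancels.
  numerator   = (1)*(-0.452) + (-0.452)*(-0.045) + (-0.045)*(0.598) = -0.45857.
  denominator = (1)^2 + (-0.452)^2 + (-0.045)^2 + (0.598)^2 = 1.563933.
  rho(1) = -0.45857 / 1.563933 = -0.2932.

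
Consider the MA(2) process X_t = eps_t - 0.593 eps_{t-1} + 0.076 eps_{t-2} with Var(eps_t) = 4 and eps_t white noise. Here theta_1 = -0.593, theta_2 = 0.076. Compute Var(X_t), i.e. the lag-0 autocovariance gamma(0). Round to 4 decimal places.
\gamma(0) = 5.4297

For an MA(q) process X_t = eps_t + sum_i theta_i eps_{t-i} with
Var(eps_t) = sigma^2, the variance is
  gamma(0) = sigma^2 * (1 + sum_i theta_i^2).
  sum_i theta_i^2 = (-0.593)^2 + (0.076)^2 = 0.351649 + 0.005776 = 0.357425.
  gamma(0) = 4 * (1 + 0.357425) = 4 * 1.357425 = 5.4297.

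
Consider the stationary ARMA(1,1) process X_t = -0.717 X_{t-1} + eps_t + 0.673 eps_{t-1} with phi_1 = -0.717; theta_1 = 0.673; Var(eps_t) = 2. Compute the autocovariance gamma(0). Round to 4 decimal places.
\gamma(0) = 2.0080

Multiply the model equation by X_{t-k} and take expectations. With theta_0 = psi_0 = 1 and psi_j the MA(infinity) weights, this gives
  gamma(k) - sum_i phi_i gamma(k-i) = c_k,
  c_k = sigma^2 * sum_{j=k..q} theta_j psi_{j-k}   (c_k = 0 for k > q),
using gamma(-m) = gamma(m).
psi-weights needed (psi_j = theta_j + sum_i phi_i psi_{j-i}):
  psi_1 = theta_1 + phi_1 = 0.673 + (-0.717) = -0.044
Right-hand sides:
  c_0 = sigma^2 (1 + theta_1 psi_1) = 2 * (1 + (0.673)(-0.044)) = 2 * 0.970388 = 1.940776
  c_1 = sigma^2 theta_1 = 2 * (0.673) = 1.346
  c_2 = 0
Equations for k = 0 and k = 1 (AR order 1):
  gamma(0) = phi_1 gamma(1) + c_0
  gamma(1) = phi_1 gamma(0) + c_1
Substituting the second into the first: gamma(0) (1 - phi_1^2) = c_0 + phi_1 c_1, so
  gamma(0) = (c_0 + phi_1 c_1) / (1 - phi_1^2) = (1.940776 + (-0.717)(1.346)) / (1 - (-0.717)^2) = 0.975694 / 0.485911 = 2.007969.
Therefore gamma(0) = 2.0080 (to 4 decimal places).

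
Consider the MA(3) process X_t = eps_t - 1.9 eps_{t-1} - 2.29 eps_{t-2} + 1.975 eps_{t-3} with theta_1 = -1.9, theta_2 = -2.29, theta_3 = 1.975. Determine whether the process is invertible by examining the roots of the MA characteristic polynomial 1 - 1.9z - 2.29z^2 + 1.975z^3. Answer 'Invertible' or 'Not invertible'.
\text{Not invertible}

The MA(q) characteristic polynomial is P(z) = 1 - 1.9z - 2.29z^2 + 1.975z^3.
Invertibility requires all roots to lie outside the unit circle, i.e. |z| > 1 for every root.
Degree 3: look for a simple real root z0 first, then factor out (1 - z/z0) and solve the remaining quadratic.
Testing z0 = 0.4: P(0.4) = 1 + (-1.9)(0.4) + (-2.29)(0.4)^2 + (1.975)(0.4)^3
  = 1 + (-0.76) + (-0.3664) + (0.1264) = 0.  So z_0 = 0.4 is a root, |z_0| = 0.4.
Divide out the factor (1 - 2.5 z) = (1 - z/z0) (since 1/z0 = 2.5):
  P(z) = (1 - 2.5 z)(1 + (0.6) z + (-0.79) z^2)
  [check: z-coef 0.6 - (2.5) = -1.9; z^2-coef -0.79 - (2.5)(0.6) = -2.29; z^3-coef -(2.5)(-0.79) = 1.975.]
Remaining roots from the quadratic factor 1 + (0.6) z + (-0.79) z^2:
  Set 1 + (0.6) z + (-0.79) z^2 = 0, i.e. a z^2 + b z + c = 0 with a = -0.79, b = 0.6, c = 1.
  Discriminant D = b^2 - 4ac = (0.6)^2 - 4*(-0.79)*1 = 0.36 - (-3.16) = 3.52.
  D >= 0, so the roots are real: z = (-b +/- sqrt(D)) / (2a) = (-0.6 +/- 1.876166) / (-1.58).
    z_1 = (-0.6 + 1.876166) / (-1.58) = -0.8077,   |z_1| = 0.8077.
    z_2 = (-0.6 - 1.876166) / (-1.58) = 1.5672,   |z_2| = 1.5672.
Moduli of all roots: 0.4000, 0.8077, 1.5672.
All moduli strictly greater than 1? No.
Verdict: Not invertible.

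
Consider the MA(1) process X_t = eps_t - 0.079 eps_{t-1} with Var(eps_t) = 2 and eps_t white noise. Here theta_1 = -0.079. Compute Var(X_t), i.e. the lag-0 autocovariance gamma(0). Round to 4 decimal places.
\gamma(0) = 2.0125

For an MA(q) process X_t = eps_t + sum_i theta_i eps_{t-i} with
Var(eps_t) = sigma^2, the variance is
  gamma(0) = sigma^2 * (1 + sum_i theta_i^2).
  sum_i theta_i^2 = (-0.079)^2 = 0.006241.
  gamma(0) = 2 * (1 + 0.006241) = 2 * 1.006241 = 2.012482, which rounds to 2.0125.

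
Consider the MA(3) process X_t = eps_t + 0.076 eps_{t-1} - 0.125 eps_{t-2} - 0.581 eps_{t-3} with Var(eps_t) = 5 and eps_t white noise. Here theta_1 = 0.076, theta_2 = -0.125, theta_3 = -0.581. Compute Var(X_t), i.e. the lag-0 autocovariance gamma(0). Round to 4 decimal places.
\gamma(0) = 6.7948

For an MA(q) process X_t = eps_t + sum_i theta_i eps_{t-i} with
Var(eps_t) = sigma^2, the variance is
  gamma(0) = sigma^2 * (1 + sum_i theta_i^2).
  sum_i theta_i^2 = (0.076)^2 + (-0.125)^2 + (-0.581)^2 = 0.005776 + 0.015625 + 0.337561 = 0.358962.
  gamma(0) = 5 * (1 + 0.358962) = 5 * 1.358962 = 6.79481, which rounds to 6.7948.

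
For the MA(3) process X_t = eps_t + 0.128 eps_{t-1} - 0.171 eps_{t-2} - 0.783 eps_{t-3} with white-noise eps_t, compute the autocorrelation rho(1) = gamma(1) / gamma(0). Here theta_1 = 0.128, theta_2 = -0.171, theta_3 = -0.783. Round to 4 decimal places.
\rho(1) = 0.1447

For an MA(q) process with theta_0 = 1, the autocovariance is
  gamma(k) = sigma^2 * sum_{i=0..q-k} theta_i * theta_{i+k},
and rho(k) = gamma(k) / gamma(0). Sigma^2 cancels.
  numerator   = (1)*(0.128) + (0.128)*(-0.171) + (-0.171)*(-0.783) = 0.240005.
  denominator = (1)^2 + (0.128)^2 + (-0.171)^2 + (-0.783)^2 = 1.658714.
  rho(1) = 0.240005 / 1.658714 = 0.1447.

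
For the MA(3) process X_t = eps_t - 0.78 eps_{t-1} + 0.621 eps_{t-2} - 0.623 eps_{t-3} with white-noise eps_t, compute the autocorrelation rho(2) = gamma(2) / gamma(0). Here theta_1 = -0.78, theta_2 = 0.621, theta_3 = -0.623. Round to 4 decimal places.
\rho(2) = 0.4647

For an MA(q) process with theta_0 = 1, the autocovariance is
  gamma(k) = sigma^2 * sum_{i=0..q-k} theta_i * theta_{i+k},
and rho(k) = gamma(k) / gamma(0). Sigma^2 cancels.
  numerator   = (1)*(0.621) + (-0.78)*(-0.623) = 1.10694.
  denominator = (1)^2 + (-0.78)^2 + (0.621)^2 + (-0.623)^2 = 2.38217.
  rho(2) = 1.10694 / 2.38217 = 0.4647.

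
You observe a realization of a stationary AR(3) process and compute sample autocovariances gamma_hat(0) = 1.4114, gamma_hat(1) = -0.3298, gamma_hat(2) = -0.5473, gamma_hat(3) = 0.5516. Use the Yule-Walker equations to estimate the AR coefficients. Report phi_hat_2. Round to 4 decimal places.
\hat\phi_{2} = -0.3990

The Yule-Walker equations for an AR(p) process read, in matrix form,
  Gamma_p phi = r_p,   with   (Gamma_p)_{ij} = gamma(|i - j|),
                       (r_p)_i = gamma(i),   i,j = 1..p.
Substitute the sample gammas (Toeplitz matrix and right-hand side of size 3):
  Gamma_p = [[1.4114, -0.3298, -0.5473], [-0.3298, 1.4114, -0.3298], [-0.5473, -0.3298, 1.4114]]
  r_p     = [-0.3298, -0.5473, 0.5516]
Written out (R1..R3):
  (R1) 1.4114 phi_1 - 0.3298 phi_2 - 0.5473 phi_3 = -0.3298
  (R2) -0.3298 phi_1 + 1.4114 phi_2 - 0.3298 phi_3 = -0.5473
  (R3) -0.5473 phi_1 - 0.3298 phi_2 + 1.4114 phi_3 = 0.5516
Gaussian elimination:
  R2 <- R2 - (-0.3298/1.4114) R1 = R2 - (-0.233669) R1:  1.334336 phi_2 - 0.457687 phi_3 = -0.624364
  R3 <- R3 - (-0.5473/1.4114) R1 = R3 - (-0.387771) R1:  -0.457687 phi_2 + 1.199173 phi_3 = 0.423713
  R3 <- R3 - (-0.457687/1.334336) R2 = R3 - (-0.343007) R2:  1.042183 phi_3 = 0.209552
Back-substitution:
  phi_hat_3 = 0.209552 / 1.042183 = 0.20107
  phi_hat_2 = (-0.624364 - (-0.457687)(0.20107)) / 1.334336 = -0.398953
  phi_hat_1 = (-0.3298 - (-0.3298)(-0.398953) - (-0.5473)(0.20107)) / 1.4114 = -0.248922
So phi_hat = [-0.2489, -0.3990, 0.2011].
Therefore phi_hat_2 = -0.3990.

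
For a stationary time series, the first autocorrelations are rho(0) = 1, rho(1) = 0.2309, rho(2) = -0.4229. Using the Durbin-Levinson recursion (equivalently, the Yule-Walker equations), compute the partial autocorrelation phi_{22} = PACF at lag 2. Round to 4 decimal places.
\phi_{22} = -0.5030

The PACF at lag k is phi_{kk}, the last component of the solution
to the Yule-Walker system G_k phi = r_k where
  (G_k)_{ij} = rho(|i - j|), (r_k)_i = rho(i), i,j = 1..k.
Equivalently, Durbin-Levinson gives phi_{kk} iteratively:
  phi_{11} = rho(1)
  phi_{kk} = [rho(k) - sum_{j=1..k-1} phi_{k-1,j} rho(k-j)]
            / [1 - sum_{j=1..k-1} phi_{k-1,j} rho(j)],
  phi_{k,j} = phi_{k-1,j} - phi_{kk} phi_{k-1,k-j},  j = 1..k-1.
Step k = 1:
  phi_11 = rho(1) = 0.2309.
Step k = 2:
  phi_22 = [rho(2) - phi_11 rho(1)] / [1 - phi_11 rho(1)] = [-0.4229 - (0.2309)(0.2309)] / [1 - (0.2309)(0.2309)]
         = -0.47621481 / 0.94668519 = -0.503.
Therefore phi_{22} = -0.5030.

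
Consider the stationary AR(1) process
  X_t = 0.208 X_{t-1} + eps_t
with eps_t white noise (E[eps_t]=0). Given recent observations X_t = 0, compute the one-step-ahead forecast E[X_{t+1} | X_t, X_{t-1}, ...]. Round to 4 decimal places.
E[X_{t+1} \mid \mathcal F_t] = 0.0000

For an AR(p) model X_t = c + sum_i phi_i X_{t-i} + eps_t, the
one-step-ahead conditional mean is
  E[X_{t+1} | X_t, ...] = c + sum_i phi_i X_{t+1-i}.
Substitute known values:
  E[X_{t+1} | ...] = (0.208) * (0)
                   = 0.0000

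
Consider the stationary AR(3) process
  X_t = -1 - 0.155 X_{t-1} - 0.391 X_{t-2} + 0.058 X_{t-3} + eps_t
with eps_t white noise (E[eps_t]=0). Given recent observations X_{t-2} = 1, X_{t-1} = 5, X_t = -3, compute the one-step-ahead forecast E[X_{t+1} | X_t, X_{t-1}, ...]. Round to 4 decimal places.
E[X_{t+1} \mid \mathcal F_t] = -2.4320

For an AR(p) model X_t = c + sum_i phi_i X_{t-i} + eps_t, the
one-step-ahead conditional mean is
  E[X_{t+1} | X_t, ...] = c + sum_i phi_i X_{t+1-i}.
Substitute known values:
  E[X_{t+1} | ...] = -1 + (-0.155) * (-3) + (-0.391) * (5) + (0.058) * (1)
                   = -2.4320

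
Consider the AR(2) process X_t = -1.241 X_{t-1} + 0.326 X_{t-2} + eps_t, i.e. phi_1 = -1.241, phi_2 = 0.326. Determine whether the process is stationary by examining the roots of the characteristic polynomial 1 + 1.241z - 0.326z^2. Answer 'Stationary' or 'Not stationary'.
\text{Not stationary}

The AR(p) characteristic polynomial is P(z) = 1 + 1.241z - 0.326z^2.
Stationarity requires all roots to lie outside the unit circle, i.e. |z| > 1 for every root.
Set 1 + (1.241) z + (-0.326) z^2 = 0, i.e. a z^2 + b z + c = 0 with a = -0.326, b = 1.241, c = 1.
Discriminant D = b^2 - 4ac = (1.241)^2 - 4*(-0.326)*1 = 1.540081 - (-1.304) = 2.844081.
D >= 0, so the roots are real: z = (-b +/- sqrt(D)) / (2a) = (-1.241 +/- 1.68644) / (-0.652).
  z_1 = (-1.241 + 1.68644) / (-0.652) = -0.6832,   |z_1| = 0.6832.
  z_2 = (-1.241 - 1.68644) / (-0.652) = 4.4899,   |z_2| = 4.4899.
Moduli of all roots: 0.6832, 4.4899.
All moduli strictly greater than 1? No.
Verdict: Not stationary.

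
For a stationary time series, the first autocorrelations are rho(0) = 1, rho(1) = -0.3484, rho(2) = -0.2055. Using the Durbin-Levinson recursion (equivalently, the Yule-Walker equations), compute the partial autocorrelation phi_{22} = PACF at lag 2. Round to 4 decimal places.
\phi_{22} = -0.3720

The PACF at lag k is phi_{kk}, the last component of the solution
to the Yule-Walker system G_k phi = r_k where
  (G_k)_{ij} = rho(|i - j|), (r_k)_i = rho(i), i,j = 1..k.
Equivalently, Durbin-Levinson gives phi_{kk} iteratively:
  phi_{11} = rho(1)
  phi_{kk} = [rho(k) - sum_{j=1..k-1} phi_{k-1,j} rho(k-j)]
            / [1 - sum_{j=1..k-1} phi_{k-1,j} rho(j)],
  phi_{k,j} = phi_{k-1,j} - phi_{kk} phi_{k-1,k-j},  j = 1..k-1.
Step k = 1:
  phi_11 = rho(1) = -0.3484.
Step k = 2:
  phi_22 = [rho(2) - phi_11 rho(1)] / [1 - phi_11 rho(1)] = [-0.2055 - (-0.3484)(-0.3484)] / [1 - (-0.3484)(-0.3484)]
         = -0.32688256 / 0.87861744 = -0.372.
Therefore phi_{22} = -0.3720.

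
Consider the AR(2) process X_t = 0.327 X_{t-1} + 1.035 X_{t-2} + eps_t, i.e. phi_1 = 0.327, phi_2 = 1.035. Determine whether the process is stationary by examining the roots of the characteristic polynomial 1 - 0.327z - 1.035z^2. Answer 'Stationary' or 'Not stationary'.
\text{Not stationary}

The AR(p) characteristic polynomial is P(z) = 1 - 0.327z - 1.035z^2.
Stationarity requires all roots to lie outside the unit circle, i.e. |z| > 1 for every root.
Set 1 + (-0.327) z + (-1.035) z^2 = 0, i.e. a z^2 + b z + c = 0 with a = -1.035, b = -0.327, c = 1.
Discriminant D = b^2 - 4ac = (-0.327)^2 - 4*(-1.035)*1 = 0.106929 - (-4.14) = 4.246929.
D >= 0, so the roots are real: z = (-b +/- sqrt(D)) / (2a) = (0.327 +/- 2.060808) / (-2.07).
  z_1 = (0.327 + 2.060808) / (-2.07) = -1.1535,   |z_1| = 1.1535.
  z_2 = (0.327 - 2.060808) / (-2.07) = 0.8376,   |z_2| = 0.8376.
Moduli of all roots: 1.1535, 0.8376.
All moduli strictly greater than 1? No.
Verdict: Not stationary.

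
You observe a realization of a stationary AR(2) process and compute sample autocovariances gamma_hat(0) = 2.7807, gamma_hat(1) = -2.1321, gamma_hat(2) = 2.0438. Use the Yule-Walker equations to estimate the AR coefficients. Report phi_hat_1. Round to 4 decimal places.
\hat\phi_{1} = -0.4931

The Yule-Walker equations for an AR(p) process read, in matrix form,
  Gamma_p phi = r_p,   with   (Gamma_p)_{ij} = gamma(|i - j|),
                       (r_p)_i = gamma(i),   i,j = 1..p.
Substitute the sample gammas (Toeplitz matrix and right-hand side of size 2):
  Gamma_p = [[2.7807, -2.1321], [-2.1321, 2.7807]]
  r_p     = [-2.1321, 2.0438]
Written out:
  2.7807 phi_1 - 2.1321 phi_2 = -2.1321
  -2.1321 phi_1 + 2.7807 phi_2 = 2.0438
Solve by Cramer's rule:
  det = gamma(0)^2 - gamma(1)^2 = (2.7807)^2 - (-2.1321)^2 = 7.73229249 - 4.54585041 = 3.18644208
  phi_hat_1 = [gamma(1) gamma(0) - gamma(1) gamma(2)] / det = [(-2.1321)(2.7807) - (-2.1321)(2.0438)] / 3.18644208 = -1.57114449 / 3.18644208 = -0.4931
  phi_hat_2 = [gamma(0) gamma(2) - gamma(1)^2] / det = [(2.7807)(2.0438) - (-2.1321)^2] / 3.18644208 = 1.13734425 / 3.18644208 = 0.3569
So phi_hat = [-0.4931, 0.3569].
Therefore phi_hat_1 = -0.4931.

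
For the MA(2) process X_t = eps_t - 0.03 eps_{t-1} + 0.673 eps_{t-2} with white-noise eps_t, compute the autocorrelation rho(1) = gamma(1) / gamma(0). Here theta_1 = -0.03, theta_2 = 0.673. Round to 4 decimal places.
\rho(1) = -0.0345

For an MA(q) process with theta_0 = 1, the autocovariance is
  gamma(k) = sigma^2 * sum_{i=0..q-k} theta_i * theta_{i+k},
and rho(k) = gamma(k) / gamma(0). Sigma^2 cancels.
  numerator   = (1)*(-0.03) + (-0.03)*(0.673) = -0.05019.
  denominator = (1)^2 + (-0.03)^2 + (0.673)^2 = 1.453829.
  rho(1) = -0.05019 / 1.453829 = -0.0345.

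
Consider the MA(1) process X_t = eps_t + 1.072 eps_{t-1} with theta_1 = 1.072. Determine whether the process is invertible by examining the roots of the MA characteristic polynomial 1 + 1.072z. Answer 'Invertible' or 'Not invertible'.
\text{Not invertible}

The MA(q) characteristic polynomial is P(z) = 1 + 1.072z.
Invertibility requires all roots to lie outside the unit circle, i.e. |z| > 1 for every root.
This is linear in z: 1 + (1.072) z = 0  =>  z = -1/(1.072) = -0.932836,  |z| = 0.932836.
Moduli of all roots: 0.9328.
All moduli strictly greater than 1? No.
Verdict: Not invertible.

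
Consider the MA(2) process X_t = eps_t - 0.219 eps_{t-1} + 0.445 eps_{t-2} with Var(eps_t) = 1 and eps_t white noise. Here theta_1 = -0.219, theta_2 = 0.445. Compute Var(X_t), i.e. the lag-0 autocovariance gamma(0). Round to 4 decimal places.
\gamma(0) = 1.2460

For an MA(q) process X_t = eps_t + sum_i theta_i eps_{t-i} with
Var(eps_t) = sigma^2, the variance is
  gamma(0) = sigma^2 * (1 + sum_i theta_i^2).
  sum_i theta_i^2 = (-0.219)^2 + (0.445)^2 = 0.047961 + 0.198025 = 0.245986.
  gamma(0) = 1 * (1 + 0.245986) = 1 * 1.245986 = 1.245986, which rounds to 1.2460.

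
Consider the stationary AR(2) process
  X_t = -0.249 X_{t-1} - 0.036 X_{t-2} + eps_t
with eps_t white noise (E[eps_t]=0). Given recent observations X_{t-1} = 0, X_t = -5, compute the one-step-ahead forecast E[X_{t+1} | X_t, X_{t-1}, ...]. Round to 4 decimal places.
E[X_{t+1} \mid \mathcal F_t] = 1.2450

For an AR(p) model X_t = c + sum_i phi_i X_{t-i} + eps_t, the
one-step-ahead conditional mean is
  E[X_{t+1} | X_t, ...] = c + sum_i phi_i X_{t+1-i}.
Substitute known values:
  E[X_{t+1} | ...] = (-0.249) * (-5) + (-0.036) * (0)
                   = 1.2450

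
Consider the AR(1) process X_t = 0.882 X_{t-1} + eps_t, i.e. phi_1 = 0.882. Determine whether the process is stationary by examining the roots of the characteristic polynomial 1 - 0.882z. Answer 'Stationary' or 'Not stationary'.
\text{Stationary}

The AR(p) characteristic polynomial is P(z) = 1 - 0.882z.
Stationarity requires all roots to lie outside the unit circle, i.e. |z| > 1 for every root.
This is linear in z: 1 + (-0.882) z = 0  =>  z = -1/(-0.882) = 1.133787,  |z| = 1.133787.
Moduli of all roots: 1.1338.
All moduli strictly greater than 1? Yes.
Verdict: Stationary.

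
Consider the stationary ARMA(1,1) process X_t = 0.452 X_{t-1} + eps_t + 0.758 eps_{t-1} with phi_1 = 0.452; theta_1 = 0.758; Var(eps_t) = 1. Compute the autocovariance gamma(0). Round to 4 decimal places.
\gamma(0) = 2.8400

Multiply the model equation by X_{t-k} and take expectations. With theta_0 = psi_0 = 1 and psi_j the MA(infinity) weights, this gives
  gamma(k) - sum_i phi_i gamma(k-i) = c_k,
  c_k = sigma^2 * sum_{j=k..q} theta_j psi_{j-k}   (c_k = 0 for k > q),
using gamma(-m) = gamma(m).
psi-weights needed (psi_j = theta_j + sum_i phi_i psi_{j-i}):
  psi_1 = theta_1 + phi_1 = 0.758 + (0.452) = 1.21
Right-hand sides:
  c_0 = sigma^2 (1 + theta_1 psi_1) = 1 * (1 + (0.758)(1.21)) = 1 * 1.91718 = 1.91718
  c_1 = sigma^2 theta_1 = 1 * (0.758) = 0.758
  c_2 = 0
Equations for k = 0 and k = 1 (AR order 1):
  gamma(0) = phi_1 gamma(1) + c_0
  gamma(1) = phi_1 gamma(0) + c_1
Substituting the second into the first: gamma(0) (1 - phi_1^2) = c_0 + phi_1 c_1, so
  gamma(0) = (c_0 + phi_1 c_1) / (1 - phi_1^2) = (1.91718 + (0.452)(0.758)) / (1 - (0.452)^2) = 2.259796 / 0.795696 = 2.840024.
Therefore gamma(0) = 2.8400 (to 4 decimal places).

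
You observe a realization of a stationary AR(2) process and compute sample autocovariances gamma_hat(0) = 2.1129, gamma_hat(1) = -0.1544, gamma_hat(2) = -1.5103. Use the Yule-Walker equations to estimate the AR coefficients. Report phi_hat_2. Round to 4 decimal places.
\hat\phi_{2} = -0.7240

The Yule-Walker equations for an AR(p) process read, in matrix form,
  Gamma_p phi = r_p,   with   (Gamma_p)_{ij} = gamma(|i - j|),
                       (r_p)_i = gamma(i),   i,j = 1..p.
Substitute the sample gammas (Toeplitz matrix and right-hand side of size 2):
  Gamma_p = [[2.1129, -0.1544], [-0.1544, 2.1129]]
  r_p     = [-0.1544, -1.5103]
Written out:
  2.1129 phi_1 - 0.1544 phi_2 = -0.1544
  -0.1544 phi_1 + 2.1129 phi_2 = -1.5103
Solve by Cramer's rule:
  det = gamma(0)^2 - gamma(1)^2 = (2.1129)^2 - (-0.1544)^2 = 4.46434641 - 0.02383936 = 4.44050705
  phi_hat_1 = [gamma(1) gamma(0) - gamma(1) gamma(2)] / det = [(-0.1544)(2.1129) - (-0.1544)(-1.5103)] / 4.44050705 = -0.55942208 / 4.44050705 = -0.126
  phi_hat_2 = [gamma(0) gamma(2) - gamma(1)^2] / det = [(2.1129)(-1.5103) - (-0.1544)^2] / 4.44050705 = -3.21495223 / 4.44050705 = -0.724
So phi_hat = [-0.1260, -0.7240].
Therefore phi_hat_2 = -0.7240.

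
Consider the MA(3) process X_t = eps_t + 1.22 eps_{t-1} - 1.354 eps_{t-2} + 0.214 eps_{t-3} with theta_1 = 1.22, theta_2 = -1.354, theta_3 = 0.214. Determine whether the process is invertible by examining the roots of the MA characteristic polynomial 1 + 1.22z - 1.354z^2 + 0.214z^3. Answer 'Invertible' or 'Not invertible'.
\text{Not invertible}

The MA(q) characteristic polynomial is P(z) = 1 + 1.22z - 1.354z^2 + 0.214z^3.
Invertibility requires all roots to lie outside the unit circle, i.e. |z| > 1 for every root.
Degree 3: look for a simple real root z0 first, then factor out (1 - z/z0) and solve the remaining quadratic.
Testing z0 = 5: P(5) = 1 + (1.22)(5) + (-1.354)(5)^2 + (0.214)(5)^3
  = 1 + (6.1) + (-33.85) + (26.75) = 0.  So z_0 = 5 is a root, |z_0| = 5.
Divide out the factor (1 - 0.2 z) = (1 - z/z0) (since 1/z0 = 0.2):
  P(z) = (1 - 0.2 z)(1 + (1.42) z + (-1.07) z^2)
  [check: z-coef 1.42 - (0.2) = 1.22; z^2-coef -1.07 - (0.2)(1.42) = -1.354; z^3-coef -(0.2)(-1.07) = 0.214.]
Remaining roots from the quadratic factor 1 + (1.42) z + (-1.07) z^2:
  Set 1 + (1.42) z + (-1.07) z^2 = 0, i.e. a z^2 + b z + c = 0 with a = -1.07, b = 1.42, c = 1.
  Discriminant D = b^2 - 4ac = (1.42)^2 - 4*(-1.07)*1 = 2.0164 - (-4.28) = 6.2964.
  D >= 0, so the roots are real: z = (-b +/- sqrt(D)) / (2a) = (-1.42 +/- 2.509263) / (-2.14).
    z_1 = (-1.42 + 2.509263) / (-2.14) = -0.509,   |z_1| = 0.509.
    z_2 = (-1.42 - 2.509263) / (-2.14) = 1.8361,   |z_2| = 1.8361.
Moduli of all roots: 5.0000, 0.5090, 1.8361.
All moduli strictly greater than 1? No.
Verdict: Not invertible.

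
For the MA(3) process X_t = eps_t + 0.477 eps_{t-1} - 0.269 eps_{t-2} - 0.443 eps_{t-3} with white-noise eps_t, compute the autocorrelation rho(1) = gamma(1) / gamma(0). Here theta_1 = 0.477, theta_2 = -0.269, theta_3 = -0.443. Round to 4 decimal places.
\rho(1) = 0.3127

For an MA(q) process with theta_0 = 1, the autocovariance is
  gamma(k) = sigma^2 * sum_{i=0..q-k} theta_i * theta_{i+k},
and rho(k) = gamma(k) / gamma(0). Sigma^2 cancels.
  numerator   = (1)*(0.477) + (0.477)*(-0.269) + (-0.269)*(-0.443) = 0.467854.
  denominator = (1)^2 + (0.477)^2 + (-0.269)^2 + (-0.443)^2 = 1.496139.
  rho(1) = 0.467854 / 1.496139 = 0.3127.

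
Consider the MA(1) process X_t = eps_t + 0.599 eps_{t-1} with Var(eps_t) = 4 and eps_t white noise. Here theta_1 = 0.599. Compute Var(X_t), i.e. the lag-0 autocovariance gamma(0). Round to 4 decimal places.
\gamma(0) = 5.4352

For an MA(q) process X_t = eps_t + sum_i theta_i eps_{t-i} with
Var(eps_t) = sigma^2, the variance is
  gamma(0) = sigma^2 * (1 + sum_i theta_i^2).
  sum_i theta_i^2 = (0.599)^2 = 0.358801.
  gamma(0) = 4 * (1 + 0.358801) = 4 * 1.358801 = 5.435204, which rounds to 5.4352.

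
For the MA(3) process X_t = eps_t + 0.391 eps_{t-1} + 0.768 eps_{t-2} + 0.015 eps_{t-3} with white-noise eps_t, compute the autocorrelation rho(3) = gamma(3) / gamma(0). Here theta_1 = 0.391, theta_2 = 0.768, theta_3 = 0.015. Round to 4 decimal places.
\rho(3) = 0.0086

For an MA(q) process with theta_0 = 1, the autocovariance is
  gamma(k) = sigma^2 * sum_{i=0..q-k} theta_i * theta_{i+k},
and rho(k) = gamma(k) / gamma(0). Sigma^2 cancels.
  numerator   = (1)*(0.015) = 0.015.
  denominator = (1)^2 + (0.391)^2 + (0.768)^2 + (0.015)^2 = 1.74293.
  rho(3) = 0.015 / 1.74293 = 0.0086.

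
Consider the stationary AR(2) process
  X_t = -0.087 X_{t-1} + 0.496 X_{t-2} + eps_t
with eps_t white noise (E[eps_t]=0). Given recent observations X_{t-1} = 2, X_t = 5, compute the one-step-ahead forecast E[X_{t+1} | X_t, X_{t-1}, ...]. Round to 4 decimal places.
E[X_{t+1} \mid \mathcal F_t] = 0.5570

For an AR(p) model X_t = c + sum_i phi_i X_{t-i} + eps_t, the
one-step-ahead conditional mean is
  E[X_{t+1} | X_t, ...] = c + sum_i phi_i X_{t+1-i}.
Substitute known values:
  E[X_{t+1} | ...] = (-0.087) * (5) + (0.496) * (2)
                   = 0.5570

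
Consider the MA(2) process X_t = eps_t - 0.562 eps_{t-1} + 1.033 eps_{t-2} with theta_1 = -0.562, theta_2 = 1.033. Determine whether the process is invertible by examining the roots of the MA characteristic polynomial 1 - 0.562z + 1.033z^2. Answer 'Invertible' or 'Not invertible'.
\text{Not invertible}

The MA(q) characteristic polynomial is P(z) = 1 - 0.562z + 1.033z^2.
Invertibility requires all roots to lie outside the unit circle, i.e. |z| > 1 for every root.
Set 1 + (-0.562) z + (1.033) z^2 = 0, i.e. a z^2 + b z + c = 0 with a = 1.033, b = -0.562, c = 1.
Discriminant D = b^2 - 4ac = (-0.562)^2 - 4*(1.033)*1 = 0.315844 - (4.132) = -3.816156.
D < 0, so the roots are the complex-conjugate pair z = (-b +/- i sqrt(-D)) / (2a) = 0.272 +/- 0.9455i.
For a conjugate pair |z|^2 = z * conj(z) = (product of roots) = c/a = 1/(1.033) = 0.968054, so |z| = sqrt(0.968054) = 0.9839 for both roots.
Moduli of all roots: 0.9839, 0.9839.
All moduli strictly greater than 1? No.
Verdict: Not invertible.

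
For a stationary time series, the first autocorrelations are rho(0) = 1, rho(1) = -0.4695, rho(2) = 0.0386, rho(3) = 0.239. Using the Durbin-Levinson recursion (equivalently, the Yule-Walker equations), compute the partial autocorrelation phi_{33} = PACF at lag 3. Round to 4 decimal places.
\phi_{33} = 0.2060

The PACF at lag k is phi_{kk}, the last component of the solution
to the Yule-Walker system G_k phi = r_k where
  (G_k)_{ij} = rho(|i - j|), (r_k)_i = rho(i), i,j = 1..k.
Equivalently, Durbin-Levinson gives phi_{kk} iteratively:
  phi_{11} = rho(1)
  phi_{kk} = [rho(k) - sum_{j=1..k-1} phi_{k-1,j} rho(k-j)]
            / [1 - sum_{j=1..k-1} phi_{k-1,j} rho(j)],
  phi_{k,j} = phi_{k-1,j} - phi_{kk} phi_{k-1,k-j},  j = 1..k-1.
Step k = 1:
  phi_11 = rho(1) = -0.4695.
Step k = 2:
  phi_22 = [rho(2) - phi_11 rho(1)] / [1 - phi_11 rho(1)] = [0.0386 - (-0.4695)(-0.4695)] / [1 - (-0.4695)(-0.4695)]
         = -0.18183025 / 0.77956975 = -0.233244.
  Update: phi_21 = phi_11 - phi_22 phi_11 = -0.4695 - (-0.233244)(-0.4695) = -0.579008.
Step k = 3:
  phi_33 = [rho(3) - phi_21 rho(2) - phi_22 rho(1)] / [1 - phi_21 rho(1) - phi_22 rho(2)]
    numerator   = 0.239 - (-0.579008)(0.0386) - (-0.233244)(-0.4695) = 0.15184149
    denominator = 1 - (-0.579008)(-0.4695) - (-0.233244)(0.0386) = 0.73715887
  phi_33 = 0.15184149 / 0.73715887 = 0.206.
Therefore phi_{33} = 0.2060.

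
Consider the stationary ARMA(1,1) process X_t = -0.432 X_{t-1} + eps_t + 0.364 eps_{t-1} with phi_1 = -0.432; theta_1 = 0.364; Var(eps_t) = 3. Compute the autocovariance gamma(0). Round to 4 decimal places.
\gamma(0) = 3.0171

Multiply the model equation by X_{t-k} and take expectations. With theta_0 = psi_0 = 1 and psi_j the MA(infinity) weights, this gives
  gamma(k) - sum_i phi_i gamma(k-i) = c_k,
  c_k = sigma^2 * sum_{j=k..q} theta_j psi_{j-k}   (c_k = 0 for k > q),
using gamma(-m) = gamma(m).
psi-weights needed (psi_j = theta_j + sum_i phi_i psi_{j-i}):
  psi_1 = theta_1 + phi_1 = 0.364 + (-0.432) = -0.068
Right-hand sides:
  c_0 = sigma^2 (1 + theta_1 psi_1) = 3 * (1 + (0.364)(-0.068)) = 3 * 0.975248 = 2.925744
  c_1 = sigma^2 theta_1 = 3 * (0.364) = 1.092
  c_2 = 0
Equations for k = 0 and k = 1 (AR order 1):
  gamma(0) = phi_1 gamma(1) + c_0
  gamma(1) = phi_1 gamma(0) + c_1
Substituting the second into the first: gamma(0) (1 - phi_1^2) = c_0 + phi_1 c_1, so
  gamma(0) = (c_0 + phi_1 c_1) / (1 - phi_1^2) = (2.925744 + (-0.432)(1.092)) / (1 - (-0.432)^2) = 2.454 / 0.813376 = 3.017055.
Therefore gamma(0) = 3.0171 (to 4 decimal places).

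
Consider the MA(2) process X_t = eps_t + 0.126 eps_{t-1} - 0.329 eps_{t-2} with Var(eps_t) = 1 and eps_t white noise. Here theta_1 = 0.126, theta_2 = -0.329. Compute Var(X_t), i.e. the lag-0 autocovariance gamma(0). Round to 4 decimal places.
\gamma(0) = 1.1241

For an MA(q) process X_t = eps_t + sum_i theta_i eps_{t-i} with
Var(eps_t) = sigma^2, the variance is
  gamma(0) = sigma^2 * (1 + sum_i theta_i^2).
  sum_i theta_i^2 = (0.126)^2 + (-0.329)^2 = 0.015876 + 0.108241 = 0.124117.
  gamma(0) = 1 * (1 + 0.124117) = 1 * 1.124117 = 1.124117, which rounds to 1.1241.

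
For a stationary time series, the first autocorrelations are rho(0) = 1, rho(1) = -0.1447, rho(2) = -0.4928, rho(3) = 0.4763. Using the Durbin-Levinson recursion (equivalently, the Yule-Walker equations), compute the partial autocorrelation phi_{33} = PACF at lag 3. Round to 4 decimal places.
\phi_{33} = 0.4111

The PACF at lag k is phi_{kk}, the last component of the solution
to the Yule-Walker system G_k phi = r_k where
  (G_k)_{ij} = rho(|i - j|), (r_k)_i = rho(i), i,j = 1..k.
Equivalently, Durbin-Levinson gives phi_{kk} iteratively:
  phi_{11} = rho(1)
  phi_{kk} = [rho(k) - sum_{j=1..k-1} phi_{k-1,j} rho(k-j)]
            / [1 - sum_{j=1..k-1} phi_{k-1,j} rho(j)],
  phi_{k,j} = phi_{k-1,j} - phi_{kk} phi_{k-1,k-j},  j = 1..k-1.
Step k = 1:
  phi_11 = rho(1) = -0.1447.
Step k = 2:
  phi_22 = [rho(2) - phi_11 rho(1)] / [1 - phi_11 rho(1)] = [-0.4928 - (-0.1447)(-0.1447)] / [1 - (-0.1447)(-0.1447)]
         = -0.51373809 / 0.97906191 = -0.524725.
  Update: phi_21 = phi_11 - phi_22 phi_11 = -0.1447 - (-0.524725)(-0.1447) = -0.220628.
Step k = 3:
  phi_33 = [rho(3) - phi_21 rho(2) - phi_22 rho(1)] / [1 - phi_21 rho(1) - phi_22 rho(2)]
    numerator   = 0.4763 - (-0.220628)(-0.4928) - (-0.524725)(-0.1447) = 0.291647
    denominator = 1 - (-0.220628)(-0.1447) - (-0.524725)(-0.4928) = 0.70949078
  phi_33 = 0.291647 / 0.70949078 = 0.4111.
Therefore phi_{33} = 0.4111.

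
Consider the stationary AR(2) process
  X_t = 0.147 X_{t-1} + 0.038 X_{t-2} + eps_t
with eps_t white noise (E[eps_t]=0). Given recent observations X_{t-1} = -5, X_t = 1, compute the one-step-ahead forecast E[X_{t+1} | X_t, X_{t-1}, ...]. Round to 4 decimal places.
E[X_{t+1} \mid \mathcal F_t] = -0.0430

For an AR(p) model X_t = c + sum_i phi_i X_{t-i} + eps_t, the
one-step-ahead conditional mean is
  E[X_{t+1} | X_t, ...] = c + sum_i phi_i X_{t+1-i}.
Substitute known values:
  E[X_{t+1} | ...] = (0.147) * (1) + (0.038) * (-5)
                   = -0.0430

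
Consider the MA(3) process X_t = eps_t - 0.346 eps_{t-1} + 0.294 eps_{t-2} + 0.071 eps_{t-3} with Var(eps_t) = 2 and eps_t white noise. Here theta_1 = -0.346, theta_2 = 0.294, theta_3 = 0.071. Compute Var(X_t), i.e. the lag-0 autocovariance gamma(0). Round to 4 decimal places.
\gamma(0) = 2.4224

For an MA(q) process X_t = eps_t + sum_i theta_i eps_{t-i} with
Var(eps_t) = sigma^2, the variance is
  gamma(0) = sigma^2 * (1 + sum_i theta_i^2).
  sum_i theta_i^2 = (-0.346)^2 + (0.294)^2 + (0.071)^2 = 0.119716 + 0.086436 + 0.005041 = 0.211193.
  gamma(0) = 2 * (1 + 0.211193) = 2 * 1.211193 = 2.422386, which rounds to 2.4224.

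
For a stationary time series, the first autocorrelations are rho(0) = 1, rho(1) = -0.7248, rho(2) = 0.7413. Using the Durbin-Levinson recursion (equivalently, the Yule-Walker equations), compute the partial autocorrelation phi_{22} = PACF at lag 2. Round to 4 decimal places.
\phi_{22} = 0.4550

The PACF at lag k is phi_{kk}, the last component of the solution
to the Yule-Walker system G_k phi = r_k where
  (G_k)_{ij} = rho(|i - j|), (r_k)_i = rho(i), i,j = 1..k.
Equivalently, Durbin-Levinson gives phi_{kk} iteratively:
  phi_{11} = rho(1)
  phi_{kk} = [rho(k) - sum_{j=1..k-1} phi_{k-1,j} rho(k-j)]
            / [1 - sum_{j=1..k-1} phi_{k-1,j} rho(j)],
  phi_{k,j} = phi_{k-1,j} - phi_{kk} phi_{k-1,k-j},  j = 1..k-1.
Step k = 1:
  phi_11 = rho(1) = -0.7248.
Step k = 2:
  phi_22 = [rho(2) - phi_11 rho(1)] / [1 - phi_11 rho(1)] = [0.7413 - (-0.7248)(-0.7248)] / [1 - (-0.7248)(-0.7248)]
         = 0.21596496 / 0.47466496 = 0.455.
Therefore phi_{22} = 0.4550.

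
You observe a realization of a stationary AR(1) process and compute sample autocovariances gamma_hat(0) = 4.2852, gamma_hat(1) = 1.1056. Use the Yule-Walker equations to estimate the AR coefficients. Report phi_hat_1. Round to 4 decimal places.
\hat\phi_{1} = 0.2580

The Yule-Walker equations for an AR(p) process read, in matrix form,
  Gamma_p phi = r_p,   with   (Gamma_p)_{ij} = gamma(|i - j|),
                       (r_p)_i = gamma(i),   i,j = 1..p.
Substitute the sample gammas (Toeplitz matrix and right-hand side of size 1):
  Gamma_p = [[4.2852]]
  r_p     = [1.1056]
With p = 1 this is the single equation gamma(0) phi_1 = gamma(1):
  phi_hat_1 = gamma(1) / gamma(0) = 1.1056 / 4.2852 = 0.2580.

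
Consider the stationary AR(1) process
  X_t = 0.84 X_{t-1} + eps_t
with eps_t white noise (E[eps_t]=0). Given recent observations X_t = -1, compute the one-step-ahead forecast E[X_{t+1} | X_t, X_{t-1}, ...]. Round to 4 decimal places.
E[X_{t+1} \mid \mathcal F_t] = -0.8400

For an AR(p) model X_t = c + sum_i phi_i X_{t-i} + eps_t, the
one-step-ahead conditional mean is
  E[X_{t+1} | X_t, ...] = c + sum_i phi_i X_{t+1-i}.
Substitute known values:
  E[X_{t+1} | ...] = (0.84) * (-1)
                   = -0.8400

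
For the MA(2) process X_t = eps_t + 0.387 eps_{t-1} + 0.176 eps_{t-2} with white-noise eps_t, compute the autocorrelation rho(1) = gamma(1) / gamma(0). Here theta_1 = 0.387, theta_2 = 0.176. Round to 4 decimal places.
\rho(1) = 0.3854

For an MA(q) process with theta_0 = 1, the autocovariance is
  gamma(k) = sigma^2 * sum_{i=0..q-k} theta_i * theta_{i+k},
and rho(k) = gamma(k) / gamma(0). Sigma^2 cancels.
  numerator   = (1)*(0.387) + (0.387)*(0.176) = 0.455112.
  denominator = (1)^2 + (0.387)^2 + (0.176)^2 = 1.180745.
  rho(1) = 0.455112 / 1.180745 = 0.3854.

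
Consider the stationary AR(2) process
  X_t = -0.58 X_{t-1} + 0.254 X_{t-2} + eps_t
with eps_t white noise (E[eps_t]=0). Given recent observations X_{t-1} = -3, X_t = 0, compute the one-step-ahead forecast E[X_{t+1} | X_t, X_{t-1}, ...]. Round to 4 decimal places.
E[X_{t+1} \mid \mathcal F_t] = -0.7620

For an AR(p) model X_t = c + sum_i phi_i X_{t-i} + eps_t, the
one-step-ahead conditional mean is
  E[X_{t+1} | X_t, ...] = c + sum_i phi_i X_{t+1-i}.
Substitute known values:
  E[X_{t+1} | ...] = (-0.58) * (0) + (0.254) * (-3)
                   = -0.7620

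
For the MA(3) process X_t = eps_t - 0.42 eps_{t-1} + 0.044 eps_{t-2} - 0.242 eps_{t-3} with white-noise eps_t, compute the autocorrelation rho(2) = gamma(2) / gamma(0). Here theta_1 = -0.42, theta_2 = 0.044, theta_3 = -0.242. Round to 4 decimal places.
\rho(2) = 0.1177

For an MA(q) process with theta_0 = 1, the autocovariance is
  gamma(k) = sigma^2 * sum_{i=0..q-k} theta_i * theta_{i+k},
and rho(k) = gamma(k) / gamma(0). Sigma^2 cancels.
  numerator   = (1)*(0.044) + (-0.42)*(-0.242) = 0.14564.
  denominator = (1)^2 + (-0.42)^2 + (0.044)^2 + (-0.242)^2 = 1.2369.
  rho(2) = 0.14564 / 1.2369 = 0.1177.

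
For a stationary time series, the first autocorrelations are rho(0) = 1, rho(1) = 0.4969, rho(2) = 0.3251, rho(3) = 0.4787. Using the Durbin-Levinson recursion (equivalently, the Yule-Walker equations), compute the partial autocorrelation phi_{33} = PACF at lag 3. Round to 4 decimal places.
\phi_{33} = 0.3790

The PACF at lag k is phi_{kk}, the last component of the solution
to the Yule-Walker system G_k phi = r_k where
  (G_k)_{ij} = rho(|i - j|), (r_k)_i = rho(i), i,j = 1..k.
Equivalently, Durbin-Levinson gives phi_{kk} iteratively:
  phi_{11} = rho(1)
  phi_{kk} = [rho(k) - sum_{j=1..k-1} phi_{k-1,j} rho(k-j)]
            / [1 - sum_{j=1..k-1} phi_{k-1,j} rho(j)],
  phi_{k,j} = phi_{k-1,j} - phi_{kk} phi_{k-1,k-j},  j = 1..k-1.
Step k = 1:
  phi_11 = rho(1) = 0.4969.
Step k = 2:
  phi_22 = [rho(2) - phi_11 rho(1)] / [1 - phi_11 rho(1)] = [0.3251 - (0.4969)(0.4969)] / [1 - (0.4969)(0.4969)]
         = 0.07819039 / 0.75309039 = 0.103826.
  Update: phi_21 = phi_11 - phi_22 phi_11 = 0.4969 - (0.103826)(0.4969) = 0.445309.
Step k = 3:
  phi_33 = [rho(3) - phi_21 rho(2) - phi_22 rho(1)] / [1 - phi_21 rho(1) - phi_22 rho(2)]
    numerator   = 0.4787 - (0.445309)(0.3251) - (0.103826)(0.4969) = 0.28233894
    denominator = 1 - (0.445309)(0.4969) - (0.103826)(0.3251) = 0.74497219
  phi_33 = 0.28233894 / 0.74497219 = 0.379.
Therefore phi_{33} = 0.3790.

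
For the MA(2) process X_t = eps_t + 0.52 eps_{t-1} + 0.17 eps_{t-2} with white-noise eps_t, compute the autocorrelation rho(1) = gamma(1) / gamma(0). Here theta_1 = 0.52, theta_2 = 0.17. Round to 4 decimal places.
\rho(1) = 0.4683

For an MA(q) process with theta_0 = 1, the autocovariance is
  gamma(k) = sigma^2 * sum_{i=0..q-k} theta_i * theta_{i+k},
and rho(k) = gamma(k) / gamma(0). Sigma^2 cancels.
  numerator   = (1)*(0.52) + (0.52)*(0.17) = 0.6084.
  denominator = (1)^2 + (0.52)^2 + (0.17)^2 = 1.2993.
  rho(1) = 0.6084 / 1.2993 = 0.4683.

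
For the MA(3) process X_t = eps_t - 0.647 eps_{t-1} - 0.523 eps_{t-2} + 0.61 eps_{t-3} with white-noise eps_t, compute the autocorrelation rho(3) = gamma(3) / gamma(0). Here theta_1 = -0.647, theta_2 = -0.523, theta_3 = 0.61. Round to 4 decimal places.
\rho(3) = 0.2955

For an MA(q) process with theta_0 = 1, the autocovariance is
  gamma(k) = sigma^2 * sum_{i=0..q-k} theta_i * theta_{i+k},
and rho(k) = gamma(k) / gamma(0). Sigma^2 cancels.
  numerator   = (1)*(0.61) = 0.61.
  denominator = (1)^2 + (-0.647)^2 + (-0.523)^2 + (0.61)^2 = 2.064238.
  rho(3) = 0.61 / 2.064238 = 0.2955.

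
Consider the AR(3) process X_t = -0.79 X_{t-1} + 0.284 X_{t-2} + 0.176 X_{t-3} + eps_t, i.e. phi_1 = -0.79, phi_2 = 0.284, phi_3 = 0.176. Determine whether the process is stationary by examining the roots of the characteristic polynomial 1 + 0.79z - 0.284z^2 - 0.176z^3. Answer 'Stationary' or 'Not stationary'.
\text{Stationary}

The AR(p) characteristic polynomial is P(z) = 1 + 0.79z - 0.284z^2 - 0.176z^3.
Stationarity requires all roots to lie outside the unit circle, i.e. |z| > 1 for every root.
Degree 3: look for a simple real root z0 first, then factor out (1 - z/z0) and solve the remaining quadratic.
Testing z0 = -2.5: P(-2.5) = 1 + (0.79)(-2.5) + (-0.284)(-2.5)^2 + (-0.176)(-2.5)^3
  = 1 + (-1.975) + (-1.775) + (2.75) = 0.  So z_0 = -2.5 is a root, |z_0| = 2.5.
Divide out the factor (1 + 0.4 z) = (1 - z/z0) (since 1/z0 = -0.4):
  P(z) = (1 + 0.4 z)(1 + (0.39) z + (-0.44) z^2)
  [check: z-coef 0.39 - (-0.4) = 0.79; z^2-coef -0.44 - (-0.4)(0.39) = -0.284; z^3-coef -(-0.4)(-0.44) = -0.176.]
Remaining roots from the quadratic factor 1 + (0.39) z + (-0.44) z^2:
  Set 1 + (0.39) z + (-0.44) z^2 = 0, i.e. a z^2 + b z + c = 0 with a = -0.44, b = 0.39, c = 1.
  Discriminant D = b^2 - 4ac = (0.39)^2 - 4*(-0.44)*1 = 0.1521 - (-1.76) = 1.9121.
  D >= 0, so the roots are real: z = (-b +/- sqrt(D)) / (2a) = (-0.39 +/- 1.382787) / (-0.88).
    z_1 = (-0.39 + 1.382787) / (-0.88) = -1.1282,   |z_1| = 1.1282.
    z_2 = (-0.39 - 1.382787) / (-0.88) = 2.0145,   |z_2| = 2.0145.
Moduli of all roots: 2.5000, 1.1282, 2.0145.
All moduli strictly greater than 1? Yes.
Verdict: Stationary.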